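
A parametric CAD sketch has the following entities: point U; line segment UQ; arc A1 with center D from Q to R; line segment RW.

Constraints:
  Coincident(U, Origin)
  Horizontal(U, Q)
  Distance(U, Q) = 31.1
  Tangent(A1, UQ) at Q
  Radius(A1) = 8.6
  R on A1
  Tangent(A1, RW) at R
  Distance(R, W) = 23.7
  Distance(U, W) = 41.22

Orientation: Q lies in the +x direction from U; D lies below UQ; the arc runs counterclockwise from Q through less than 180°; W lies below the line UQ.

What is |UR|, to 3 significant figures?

24.4

Checks: |DQ| = 8.600 ✓; |DR| = 8.600 ✓; ∠(DR, RW) = 90.00° ✓; |RW| = 23.70 ✓; |UW| = 41.22 ✓.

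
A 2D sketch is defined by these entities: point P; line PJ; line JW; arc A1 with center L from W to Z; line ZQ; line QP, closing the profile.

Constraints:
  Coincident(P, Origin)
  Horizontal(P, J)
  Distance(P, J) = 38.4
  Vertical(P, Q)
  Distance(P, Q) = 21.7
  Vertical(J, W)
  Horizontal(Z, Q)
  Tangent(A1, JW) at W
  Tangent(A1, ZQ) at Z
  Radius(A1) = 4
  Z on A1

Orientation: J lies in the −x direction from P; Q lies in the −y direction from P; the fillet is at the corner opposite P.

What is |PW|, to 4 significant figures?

42.28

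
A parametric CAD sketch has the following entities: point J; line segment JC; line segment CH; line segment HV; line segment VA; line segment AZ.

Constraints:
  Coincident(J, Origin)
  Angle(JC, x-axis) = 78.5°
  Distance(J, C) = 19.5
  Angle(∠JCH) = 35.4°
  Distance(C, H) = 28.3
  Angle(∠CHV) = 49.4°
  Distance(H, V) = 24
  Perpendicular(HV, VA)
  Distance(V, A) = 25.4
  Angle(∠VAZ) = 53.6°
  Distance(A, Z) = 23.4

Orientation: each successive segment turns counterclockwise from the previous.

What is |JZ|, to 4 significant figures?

14.87

HV is perpendicular to VA, so VA runs at 83.70°; with |VA| = 25.4, A = (9.866, 22.38). ∠VAZ = 53.6° gives AZ at -149.9° from the x-axis; with |AZ| = 23.4, Z = (-10.38, 10.65). Then |JZ| = |Z − J| = 14.87.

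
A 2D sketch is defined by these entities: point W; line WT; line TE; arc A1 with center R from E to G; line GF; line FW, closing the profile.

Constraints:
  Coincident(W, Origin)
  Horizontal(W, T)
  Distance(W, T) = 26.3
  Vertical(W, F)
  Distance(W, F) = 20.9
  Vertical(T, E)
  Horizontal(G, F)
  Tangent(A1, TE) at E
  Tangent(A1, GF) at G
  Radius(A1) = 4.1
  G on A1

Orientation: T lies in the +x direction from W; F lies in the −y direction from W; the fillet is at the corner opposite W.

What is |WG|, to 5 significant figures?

30.490

The virtual corner opposite W is at (26.300, -20.900). Tangency of A1 to TE means the radius RE is perpendicular to TE and since A1 is tangent to GF there, RG ⟂ GF, with radius 4.1, so the center R sits 4.1 in from both sides at R = (22.200, -16.800). That places the tangent points at E = (26.300, -16.800) on TE and G = (22.200, -20.900) on GF. Then |WG| = |G − W| = 30.490.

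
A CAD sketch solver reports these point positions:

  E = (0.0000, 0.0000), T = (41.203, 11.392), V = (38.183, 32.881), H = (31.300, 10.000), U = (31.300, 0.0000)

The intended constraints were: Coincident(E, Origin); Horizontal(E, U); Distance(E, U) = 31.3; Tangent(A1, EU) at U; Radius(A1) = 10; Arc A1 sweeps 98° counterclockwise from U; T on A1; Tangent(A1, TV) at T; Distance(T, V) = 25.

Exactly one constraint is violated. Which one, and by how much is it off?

Distance(T, V) = 25 — off by 3.30.

E = (0.00, 0.00) ✓; E.y = 0.00, U.y = 0.00 ✓; |EU| = 31.30 ✓; ∠(HU, UE) = 90.00° ✓; |HU| = 10.00 ✓; bearing(H→T) − bearing(H→U) = 98.00° ✓; |HT| = 10.00 ✓; ∠(HT, TV) = 90.00° ✓; |TV| = 21.70 ✗.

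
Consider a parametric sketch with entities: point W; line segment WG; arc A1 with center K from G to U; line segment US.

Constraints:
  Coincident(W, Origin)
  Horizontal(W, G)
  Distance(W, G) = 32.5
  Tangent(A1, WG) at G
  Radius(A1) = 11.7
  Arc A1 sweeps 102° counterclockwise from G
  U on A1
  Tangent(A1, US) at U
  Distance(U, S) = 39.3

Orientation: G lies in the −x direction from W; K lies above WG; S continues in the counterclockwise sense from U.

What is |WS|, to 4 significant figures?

60.15

W is at the origin; WG is horizontal with |WG| = 32.5 and G on the −x side, so G = (-32.50, 0.000). A1 meets WG tangentially, so KG is at right angles to WG, so K = G + (0, 11.7) = (-32.50, 11.70). On A1, G sits at bearing -90° from K; a 102° counterclockwise sweep puts U at bearing 12°, so U = K + 11.7·(cos 12°, sin 12°) = (-21.06, 14.13). Since A1 is tangent to US there, KU ⟂ US, so US runs along (−sin 12°, cos 12°); with |US| = 39.3, S = (-29.23, 52.57). Then |WS| = |S − W| = 60.15.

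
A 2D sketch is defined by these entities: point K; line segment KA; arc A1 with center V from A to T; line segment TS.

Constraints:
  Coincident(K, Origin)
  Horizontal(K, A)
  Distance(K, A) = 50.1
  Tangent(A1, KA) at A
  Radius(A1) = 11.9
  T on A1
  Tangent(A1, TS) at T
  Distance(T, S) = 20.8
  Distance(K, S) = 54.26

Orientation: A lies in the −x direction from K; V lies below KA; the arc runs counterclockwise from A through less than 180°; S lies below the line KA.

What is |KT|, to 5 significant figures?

61.486

K is at the origin; K and A share the same y with |KA| = 50.1 and A on the −x side, so A = (-50.100, 0.0000). Tangency of A1 to KA means the radius VA is perpendicular to KA, so V = A + (0, -11.9) = (-50.100, -11.900). Since VT ⟂ TS (tangency), |VS| = √(11.9² + 20.8²) = 23.964 regardless of where T sits on A1. So S lies on both circle(K, 54.26) and circle(V, 23.964); the below-KA intersection is S = (-41.937, -34.430). T is the foot of the tangent from S: T = (-57.798, -20.975).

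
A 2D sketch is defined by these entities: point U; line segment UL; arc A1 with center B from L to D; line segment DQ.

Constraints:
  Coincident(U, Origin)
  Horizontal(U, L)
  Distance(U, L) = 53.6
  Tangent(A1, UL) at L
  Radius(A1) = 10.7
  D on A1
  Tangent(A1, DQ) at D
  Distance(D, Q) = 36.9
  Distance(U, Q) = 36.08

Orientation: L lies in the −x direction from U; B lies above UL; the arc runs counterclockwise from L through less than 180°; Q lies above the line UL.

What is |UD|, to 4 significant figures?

46.01

U is at the origin; U and L share the same y with |UL| = 53.6 and L on the −x side, so L = (-53.60, 0.000). Since A1 is tangent to UL there, BL ⟂ UL, so B = L + (0, 10.7) = (-53.60, 10.70). Since BD ⟂ DQ (tangency), |BQ| = √(10.7² + 36.9²) = 38.42 regardless of where D sits on A1. So Q lies on both circle(U, 36.08) and circle(B, 38.42); the above-UL intersection is Q = (-20.29, 29.84). D is the foot of the tangent from Q: D = (-45.90, 3.273).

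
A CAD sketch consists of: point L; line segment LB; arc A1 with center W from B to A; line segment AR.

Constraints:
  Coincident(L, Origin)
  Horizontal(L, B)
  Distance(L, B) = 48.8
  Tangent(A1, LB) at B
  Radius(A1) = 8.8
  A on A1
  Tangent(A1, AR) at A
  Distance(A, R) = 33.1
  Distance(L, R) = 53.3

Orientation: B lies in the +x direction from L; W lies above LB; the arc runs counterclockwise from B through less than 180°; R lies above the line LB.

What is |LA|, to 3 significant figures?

57.5

Checks: ∠(WB, BL) = 90.00° ✓; |WB| = 8.800 ✓; |WA| = 8.800 ✓; ∠(WA, AR) = 90.00° ✓; |AR| = 33.10 ✓; |LR| = 53.30 ✓.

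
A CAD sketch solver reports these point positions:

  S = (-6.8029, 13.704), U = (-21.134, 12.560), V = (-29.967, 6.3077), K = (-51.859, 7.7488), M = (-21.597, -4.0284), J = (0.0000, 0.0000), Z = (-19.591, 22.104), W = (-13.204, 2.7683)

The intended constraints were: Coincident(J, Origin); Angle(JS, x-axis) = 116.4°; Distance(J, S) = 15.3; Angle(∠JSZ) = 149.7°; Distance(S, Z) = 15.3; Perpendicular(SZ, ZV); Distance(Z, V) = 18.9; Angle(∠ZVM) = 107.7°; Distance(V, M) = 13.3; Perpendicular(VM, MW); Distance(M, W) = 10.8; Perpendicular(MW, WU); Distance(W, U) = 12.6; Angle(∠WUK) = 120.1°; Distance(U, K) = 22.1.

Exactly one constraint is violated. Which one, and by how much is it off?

Distance(U, K) = 22.1 — off by 9.00.

J = (0.00, 0.00) ✓; JS at 116.4° ✓; |JS| = 15.30 ✓; ∠JSZ = 149.7° ✓; |SZ| = 15.30 ✓; ∠(SZ, ZV) = 90.00° ✓; |ZV| = 18.90 ✓; ∠ZVM = 107.7° ✓; |VM| = 13.30 ✓; ∠(VM, MW) = 90.00° ✓; |MW| = 10.80 ✓; ∠(MW, WU) = 90.00° ✓; |WU| = 12.60 ✓; ∠WUK = 120.1° ✓; |UK| = 31.10 ✗.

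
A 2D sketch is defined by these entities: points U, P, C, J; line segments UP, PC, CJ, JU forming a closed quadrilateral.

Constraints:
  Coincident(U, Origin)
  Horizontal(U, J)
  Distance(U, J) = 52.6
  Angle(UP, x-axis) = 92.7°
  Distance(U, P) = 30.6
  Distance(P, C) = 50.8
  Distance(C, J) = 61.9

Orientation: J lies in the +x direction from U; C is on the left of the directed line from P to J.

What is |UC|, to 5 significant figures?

72.317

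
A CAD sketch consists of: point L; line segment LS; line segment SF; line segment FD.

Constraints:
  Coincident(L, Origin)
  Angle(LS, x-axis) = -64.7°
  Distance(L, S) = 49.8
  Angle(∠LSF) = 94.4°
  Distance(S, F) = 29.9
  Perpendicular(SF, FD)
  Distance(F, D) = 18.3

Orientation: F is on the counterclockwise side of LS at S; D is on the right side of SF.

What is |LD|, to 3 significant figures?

75.9

∠LSF = 94.4°, so SF runs at -64.7° + (180° − 94.4°) = 20.9° from the x-axis; with |SF| = 29.9, F = S + 29.9·(cos 20.9°, sin 20.9°) = (49.2, -34.4). SF ⟂ FD; with |FD| = 18.3 on the right of SF, D = F + 18.3·(0.357, -0.934) = (55.7, -51.5). Then |LD| = |D − L| = 75.9.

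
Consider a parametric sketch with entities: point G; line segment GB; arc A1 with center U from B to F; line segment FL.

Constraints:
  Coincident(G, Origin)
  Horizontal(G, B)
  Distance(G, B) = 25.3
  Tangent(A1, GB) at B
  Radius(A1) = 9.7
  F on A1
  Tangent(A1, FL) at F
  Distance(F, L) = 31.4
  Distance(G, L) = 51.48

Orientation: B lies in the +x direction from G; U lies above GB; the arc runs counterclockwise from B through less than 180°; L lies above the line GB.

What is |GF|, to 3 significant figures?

36.7

Checks: |UF| = 9.700 ✓; ∠(UF, FL) = 90.00° ✓; |FL| = 31.40 ✓; |GL| = 51.48 ✓.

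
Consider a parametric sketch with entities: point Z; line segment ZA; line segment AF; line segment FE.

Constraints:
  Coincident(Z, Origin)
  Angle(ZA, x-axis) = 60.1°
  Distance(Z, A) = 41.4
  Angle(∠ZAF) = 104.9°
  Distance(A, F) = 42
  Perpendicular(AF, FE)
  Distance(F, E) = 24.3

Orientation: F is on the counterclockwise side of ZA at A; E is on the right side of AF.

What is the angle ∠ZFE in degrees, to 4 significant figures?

127.2°

∠ZAF = 104.9°, so AF runs at 60.1° + (180° − 104.9°) = 135.2° from the x-axis; with |AF| = 42.0, F = A + 42.0·(cos 135.2°, sin 135.2°) = (-9.165, 65.48). AF is perpendicular to FE; with |FE| = 24.3 on the right of AF, E = F + 24.3·(0.7046, 0.7096) = (7.958, 82.73). Then cos ∠ZFE = FZ·FE / (|FZ||FE|), giving 127.2°.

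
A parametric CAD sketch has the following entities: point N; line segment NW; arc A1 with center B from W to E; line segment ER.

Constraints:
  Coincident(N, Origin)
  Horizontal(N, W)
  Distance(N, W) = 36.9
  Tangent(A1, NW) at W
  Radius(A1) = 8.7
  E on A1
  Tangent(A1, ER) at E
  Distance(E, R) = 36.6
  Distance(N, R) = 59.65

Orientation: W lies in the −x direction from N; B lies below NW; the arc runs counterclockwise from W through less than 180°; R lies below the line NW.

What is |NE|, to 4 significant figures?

46.61

N is at the origin; N and W share the same y with |NW| = 36.9 and W on the −x side, so W = (-36.90, 0.000). Since A1 is tangent to NW there, BW ⟂ NW, so B = W + (0, -8.7) = (-36.90, -8.700). Since BE ⟂ ER (tangency), |BR| = √(8.7² + 36.6²) = 37.62 regardless of where E sits on A1. So R lies on both circle(N, 59.65) and circle(B, 37.62); the below-NW intersection is R = (-37.59, -46.31). E is the foot of the tangent from R: E = (-45.40, -10.56).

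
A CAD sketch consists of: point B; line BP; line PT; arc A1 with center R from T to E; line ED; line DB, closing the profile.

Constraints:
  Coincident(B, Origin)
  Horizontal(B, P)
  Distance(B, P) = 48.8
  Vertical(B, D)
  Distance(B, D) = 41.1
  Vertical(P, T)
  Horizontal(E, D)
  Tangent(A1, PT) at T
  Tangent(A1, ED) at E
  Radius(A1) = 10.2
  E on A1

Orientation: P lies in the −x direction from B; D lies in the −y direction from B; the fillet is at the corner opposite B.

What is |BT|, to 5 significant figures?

57.760

The virtual corner opposite B is at (-48.800, -41.100). A1 meets PT tangentially, so RT is at right angles to PT and the tangent condition forces RE to be normal to ED, with radius 10.2, so the center R sits 10.2 in from both sides at R = (-38.600, -30.900). That places the tangent points at T = (-48.800, -30.900) on PT and E = (-38.600, -41.100) on ED. Then |BT| = |T − B| = 57.760.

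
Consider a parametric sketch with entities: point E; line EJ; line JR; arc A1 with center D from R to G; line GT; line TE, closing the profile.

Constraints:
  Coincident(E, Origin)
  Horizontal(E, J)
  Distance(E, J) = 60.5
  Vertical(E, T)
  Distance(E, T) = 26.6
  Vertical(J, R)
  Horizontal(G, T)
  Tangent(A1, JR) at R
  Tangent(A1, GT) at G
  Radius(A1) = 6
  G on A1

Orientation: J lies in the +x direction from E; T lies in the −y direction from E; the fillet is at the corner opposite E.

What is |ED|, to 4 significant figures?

58.26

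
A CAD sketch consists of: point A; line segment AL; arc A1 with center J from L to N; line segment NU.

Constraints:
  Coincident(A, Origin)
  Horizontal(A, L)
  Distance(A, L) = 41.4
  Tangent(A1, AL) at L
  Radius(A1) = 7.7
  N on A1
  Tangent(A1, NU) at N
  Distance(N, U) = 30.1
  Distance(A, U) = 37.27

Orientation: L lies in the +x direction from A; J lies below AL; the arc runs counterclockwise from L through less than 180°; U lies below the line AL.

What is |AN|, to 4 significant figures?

34.81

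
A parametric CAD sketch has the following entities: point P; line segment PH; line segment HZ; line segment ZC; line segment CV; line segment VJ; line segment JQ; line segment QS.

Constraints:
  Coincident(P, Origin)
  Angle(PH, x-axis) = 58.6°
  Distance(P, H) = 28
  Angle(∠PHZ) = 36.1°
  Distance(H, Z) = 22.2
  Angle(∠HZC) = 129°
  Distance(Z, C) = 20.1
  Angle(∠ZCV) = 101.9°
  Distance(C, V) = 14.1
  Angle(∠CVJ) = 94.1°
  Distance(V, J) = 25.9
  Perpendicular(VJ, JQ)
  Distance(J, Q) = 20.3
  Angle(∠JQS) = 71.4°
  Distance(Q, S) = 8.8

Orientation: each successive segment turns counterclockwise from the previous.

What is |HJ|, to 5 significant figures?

12.631

P is at the origin; PH runs at 58.6° with length 28.0, so H = (14.588, 23.899). ∠PHZ = 36.1° gives HZ at -157.50° from the x-axis; with |HZ| = 22.2, Z = (-5.9219, 15.404). ∠HZC = 129.0° gives ZC at -106.50° from the x-axis; with |ZC| = 20.1, C = (-11.631, -3.8684). ∠ZCV = 101.9° gives CV at -28.400° from the x-axis; with |CV| = 14.1, V = (0.77248, -10.575). ∠CVJ = 94.1° gives VJ at 57.500° from the x-axis; with |VJ| = 25.9, J = (14.689, 11.269). Then |HJ| = |J − H| = 12.631.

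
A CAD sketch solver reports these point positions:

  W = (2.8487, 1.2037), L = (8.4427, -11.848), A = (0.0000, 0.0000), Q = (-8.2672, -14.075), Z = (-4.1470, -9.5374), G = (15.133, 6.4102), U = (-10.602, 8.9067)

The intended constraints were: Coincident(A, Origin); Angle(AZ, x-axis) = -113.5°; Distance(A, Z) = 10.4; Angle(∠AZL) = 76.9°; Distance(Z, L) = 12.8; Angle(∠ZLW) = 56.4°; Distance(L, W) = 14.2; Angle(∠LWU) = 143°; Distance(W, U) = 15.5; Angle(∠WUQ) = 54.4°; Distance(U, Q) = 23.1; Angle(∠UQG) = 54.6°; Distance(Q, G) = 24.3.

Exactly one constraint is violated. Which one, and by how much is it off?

Distance(Q, G) = 24.3 — off by 6.80.

A = (0.00, 0.00) ✓; AZ at -113.5° ✓; |AZ| = 10.40 ✓; ∠AZL = 76.90° ✓; |ZL| = 12.80 ✓; ∠ZLW = 56.40° ✓; |LW| = 14.20 ✓; ∠LWU = 143.0° ✓; |WU| = 15.50 ✓; ∠WUQ = 54.40° ✓; |UQ| = 23.10 ✓; ∠UQG = 54.60° ✓; |QG| = 31.10 ✗.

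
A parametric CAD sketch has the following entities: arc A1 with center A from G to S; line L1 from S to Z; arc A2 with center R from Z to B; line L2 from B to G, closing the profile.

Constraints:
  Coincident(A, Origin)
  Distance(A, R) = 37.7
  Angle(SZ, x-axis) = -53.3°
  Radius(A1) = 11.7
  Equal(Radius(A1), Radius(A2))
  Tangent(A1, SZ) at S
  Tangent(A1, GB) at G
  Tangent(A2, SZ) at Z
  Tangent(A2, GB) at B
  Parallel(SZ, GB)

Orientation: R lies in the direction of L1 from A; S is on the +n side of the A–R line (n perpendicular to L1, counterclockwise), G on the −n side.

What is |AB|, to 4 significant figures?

39.47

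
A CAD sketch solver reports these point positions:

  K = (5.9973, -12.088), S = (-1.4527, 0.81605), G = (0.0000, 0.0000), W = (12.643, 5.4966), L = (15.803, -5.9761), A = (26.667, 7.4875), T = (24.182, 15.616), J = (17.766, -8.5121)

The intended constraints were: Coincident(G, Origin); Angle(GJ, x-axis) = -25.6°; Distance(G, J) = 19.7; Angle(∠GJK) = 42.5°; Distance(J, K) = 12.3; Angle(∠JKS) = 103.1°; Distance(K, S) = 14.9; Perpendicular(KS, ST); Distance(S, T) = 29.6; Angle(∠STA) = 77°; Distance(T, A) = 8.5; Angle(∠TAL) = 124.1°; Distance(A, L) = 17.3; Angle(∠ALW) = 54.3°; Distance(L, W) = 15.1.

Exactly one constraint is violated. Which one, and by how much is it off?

Distance(L, W) = 15.1 — off by 3.20.

G = (0.00, 0.00) ✓; GJ at -25.60° ✓; |GJ| = 19.70 ✓; ∠GJK = 42.50° ✓; |JK| = 12.30 ✓; ∠JKS = 103.1° ✓; |KS| = 14.90 ✓; ∠(KS, ST) = 90.00° ✓; |ST| = 29.60 ✓; ∠STA = 77.00° ✓; |TA| = 8.500 ✓; ∠TAL = 124.1° ✓; |AL| = 17.30 ✓; ∠ALW = 54.30° ✓; |LW| = 11.90 ✗.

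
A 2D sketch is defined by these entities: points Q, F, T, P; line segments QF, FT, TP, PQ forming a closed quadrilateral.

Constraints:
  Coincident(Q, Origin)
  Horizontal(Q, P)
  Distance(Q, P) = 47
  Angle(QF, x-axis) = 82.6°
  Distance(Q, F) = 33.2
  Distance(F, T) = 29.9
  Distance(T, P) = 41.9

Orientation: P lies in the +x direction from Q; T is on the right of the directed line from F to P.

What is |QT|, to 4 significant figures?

6.031

Q is at the origin; QP is horizontal with |QP| = 47.0 and P in +x, so P = (47.0, 0). QF runs at 82.6° with |QF| = 33.2, so F = (4.276, 32.92). T is determined by |FT| = 29.9 and |TP| = 41.9 together: it lies at the intersection of circle(F, 29.9) and circle(P, 41.9). With |FP| = 53.94, the foot of the radical line on FP is 18.98 from F and the perpendicular offset is √(29.9² − 18.98²) = 23.10. Taking the right-of-FP solution: T = (5.210, 3.038).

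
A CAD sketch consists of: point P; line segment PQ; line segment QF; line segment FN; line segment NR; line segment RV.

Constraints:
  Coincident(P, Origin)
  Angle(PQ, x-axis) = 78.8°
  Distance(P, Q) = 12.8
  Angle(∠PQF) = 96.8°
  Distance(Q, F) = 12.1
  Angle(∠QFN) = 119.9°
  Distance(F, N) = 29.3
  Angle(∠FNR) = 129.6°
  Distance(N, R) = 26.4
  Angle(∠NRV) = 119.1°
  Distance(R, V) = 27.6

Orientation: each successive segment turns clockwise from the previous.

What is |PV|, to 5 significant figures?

42.369

P is at the origin; PQ runs at 78.8° with length 12.8, so Q = (2.4862, 12.556). ∠PQF = 96.8° gives QF at -4.4000° from the x-axis; with |QF| = 12.1, F = (14.551, 11.628). ∠QFN = 119.9° gives FN at -64.500° from the x-axis; with |FN| = 29.3, N = (27.165, -14.818). ∠FNR = 129.6° gives NR at -114.90° from the x-axis; with |NR| = 26.4, R = (16.049, -38.764). ∠NRV = 119.1° gives RV at -175.80° from the x-axis; with |RV| = 27.6, V = (-11.477, -40.785). Then |PV| = |V − P| = 42.369.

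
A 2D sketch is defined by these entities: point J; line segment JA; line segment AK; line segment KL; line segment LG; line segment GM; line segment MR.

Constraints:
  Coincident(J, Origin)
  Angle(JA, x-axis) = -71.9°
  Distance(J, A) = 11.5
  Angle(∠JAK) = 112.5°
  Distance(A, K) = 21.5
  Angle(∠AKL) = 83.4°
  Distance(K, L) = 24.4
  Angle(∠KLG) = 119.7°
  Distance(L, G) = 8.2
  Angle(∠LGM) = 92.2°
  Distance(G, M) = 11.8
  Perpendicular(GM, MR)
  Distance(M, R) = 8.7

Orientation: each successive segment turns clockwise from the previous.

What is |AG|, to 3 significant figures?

29.6

J is at the origin; JA runs at -71.9° with length 11.5, so A = (3.57, -10.9). ∠JAK = 112.5° gives AK at -139° from the x-axis; with |AK| = 21.5, K = (-12.8, -24.9). ∠AKL = 83.4° gives KL at 124° from the x-axis; with |KL| = 24.4, L = (-26.4, -4.69). ∠KLG = 119.7° gives LG at 63.7° from the x-axis; with |LG| = 8.2, G = (-22.8, 2.66). Then |AG| = |G − A| = 29.6.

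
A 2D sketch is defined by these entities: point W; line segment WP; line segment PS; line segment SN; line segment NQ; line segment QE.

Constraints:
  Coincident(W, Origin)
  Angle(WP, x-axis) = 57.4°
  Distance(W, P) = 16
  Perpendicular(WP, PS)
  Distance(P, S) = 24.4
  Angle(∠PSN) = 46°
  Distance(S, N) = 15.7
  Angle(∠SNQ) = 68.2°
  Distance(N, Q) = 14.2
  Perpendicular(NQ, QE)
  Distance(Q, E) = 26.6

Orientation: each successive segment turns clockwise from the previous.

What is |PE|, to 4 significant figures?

34.32

W is at the origin; WP runs at 57.4° with length 16.0, so P = (8.620, 13.48). WP ⟂ PS, so PS runs at -32.60°; with |PS| = 24.4, S = (29.18, 0.3332). ∠PSN = 46.0° gives SN at -166.6° from the x-axis; with |SN| = 15.7, N = (13.90, -3.305). ∠SNQ = 68.2° gives NQ at 81.60° from the x-axis; with |NQ| = 14.2, Q = (15.98, 10.74). NQ is perpendicular to QE, so QE runs at -8.400°; with |QE| = 26.6, E = (42.29, 6.857). Then |PE| = |E − P| = 34.32.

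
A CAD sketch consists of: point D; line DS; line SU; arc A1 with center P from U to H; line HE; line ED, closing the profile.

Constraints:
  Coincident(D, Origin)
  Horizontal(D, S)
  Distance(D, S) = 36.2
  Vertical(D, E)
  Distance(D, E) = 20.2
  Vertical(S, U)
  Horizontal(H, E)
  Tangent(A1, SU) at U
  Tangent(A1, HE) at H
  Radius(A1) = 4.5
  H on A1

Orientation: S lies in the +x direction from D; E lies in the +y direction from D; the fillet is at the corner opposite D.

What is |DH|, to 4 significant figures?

37.59

D is at the origin; D and S share the same y with |DS| = 36.2 and S on the +x side, so S = (36.20, 0.000). D and E share the same x with |DE| = 20.2 and E on the +y side, so E = (0.000, 20.20). The virtual corner opposite D is at (36.20, 20.20). The tangent condition forces PU to be normal to SU and A1 meets HE tangentially, so PH is at right angles to HE, with radius 4.5, so the center P sits 4.5 in from both sides at P = (31.70, 15.70). That places the tangent points at U = (36.20, 15.70) on SU and H = (31.70, 20.20) on HE. Then |DH| = |H − D| = 37.59.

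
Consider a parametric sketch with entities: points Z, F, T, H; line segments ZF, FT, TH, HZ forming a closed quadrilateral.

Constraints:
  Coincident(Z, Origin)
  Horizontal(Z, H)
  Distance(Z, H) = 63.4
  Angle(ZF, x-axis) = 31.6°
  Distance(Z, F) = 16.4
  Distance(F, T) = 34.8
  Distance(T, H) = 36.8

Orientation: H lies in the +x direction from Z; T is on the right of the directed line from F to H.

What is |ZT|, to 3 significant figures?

38.8

Checks: |FT| = 34.80 ✓; |TH| = 36.80 ✓.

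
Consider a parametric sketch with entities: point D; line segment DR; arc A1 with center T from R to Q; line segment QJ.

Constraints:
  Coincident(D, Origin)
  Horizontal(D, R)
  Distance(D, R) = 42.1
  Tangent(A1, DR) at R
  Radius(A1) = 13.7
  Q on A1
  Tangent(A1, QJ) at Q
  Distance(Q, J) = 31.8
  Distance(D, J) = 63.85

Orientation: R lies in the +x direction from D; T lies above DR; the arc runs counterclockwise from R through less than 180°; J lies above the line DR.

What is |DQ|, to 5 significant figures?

57.918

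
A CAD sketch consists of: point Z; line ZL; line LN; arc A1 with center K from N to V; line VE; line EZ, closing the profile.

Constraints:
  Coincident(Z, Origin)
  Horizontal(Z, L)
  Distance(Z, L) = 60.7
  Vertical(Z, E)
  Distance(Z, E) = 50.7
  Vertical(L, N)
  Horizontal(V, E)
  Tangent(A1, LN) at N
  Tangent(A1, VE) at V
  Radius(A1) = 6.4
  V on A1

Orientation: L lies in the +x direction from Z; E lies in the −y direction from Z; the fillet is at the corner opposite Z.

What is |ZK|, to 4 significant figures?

70.08

Z and E share the same x with |ZE| = 50.7 and E on the −y side, so E = (0.000, -50.70). The virtual corner opposite Z is at (60.70, -50.70). Since A1 is tangent to LN there, KN ⟂ LN and since A1 is tangent to VE there, KV ⟂ VE, with radius 6.4, so the center K sits 6.4 in from both sides at K = (54.30, -44.30). Then |ZK| = |K − Z| = 70.08.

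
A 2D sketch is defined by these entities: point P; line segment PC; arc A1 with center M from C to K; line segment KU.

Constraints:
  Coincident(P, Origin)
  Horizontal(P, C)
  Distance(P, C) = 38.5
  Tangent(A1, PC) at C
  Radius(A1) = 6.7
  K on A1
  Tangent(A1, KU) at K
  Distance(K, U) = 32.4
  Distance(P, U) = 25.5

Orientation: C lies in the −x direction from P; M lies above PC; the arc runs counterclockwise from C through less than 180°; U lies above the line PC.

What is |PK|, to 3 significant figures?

34.0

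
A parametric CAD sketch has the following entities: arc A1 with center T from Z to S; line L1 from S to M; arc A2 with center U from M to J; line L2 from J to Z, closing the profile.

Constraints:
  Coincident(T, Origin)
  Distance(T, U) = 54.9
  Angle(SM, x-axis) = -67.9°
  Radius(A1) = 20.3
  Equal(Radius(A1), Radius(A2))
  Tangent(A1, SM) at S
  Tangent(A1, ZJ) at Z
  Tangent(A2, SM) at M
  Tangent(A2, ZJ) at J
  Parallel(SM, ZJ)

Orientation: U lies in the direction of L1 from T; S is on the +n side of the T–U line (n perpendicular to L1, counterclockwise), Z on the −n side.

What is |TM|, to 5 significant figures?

58.533

The slot axis is L1's direction at -67.9°, so u = (cos -67.9°, sin -67.9°) = (0.37622, -0.92653) and n = (−sin -67.9°, cos -67.9°) = (0.92653, 0.37622). T is at the origin and U lies 54.9 along u from T, so U = 54.9·u = (20.655, -50.866). Tangency of A1 to both parallel lines with radius 20.3 puts S and Z at T ± 20.3·n: S = (18.809, 7.6374), Z = (-18.809, -7.6374). Equal radii place M and J the same way about U: M = U + 20.3·n = (39.463, -43.229), J = U − 20.3·n = (1.8462, -58.504). Then |TM| = |M − T| = 58.533.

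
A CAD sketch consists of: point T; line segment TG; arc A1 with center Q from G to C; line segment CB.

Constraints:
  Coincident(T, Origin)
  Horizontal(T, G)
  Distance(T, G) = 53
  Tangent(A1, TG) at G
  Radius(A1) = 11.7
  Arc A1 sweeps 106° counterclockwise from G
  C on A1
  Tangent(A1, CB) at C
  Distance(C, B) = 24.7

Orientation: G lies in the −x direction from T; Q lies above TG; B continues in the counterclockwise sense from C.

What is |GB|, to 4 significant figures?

38.92

T is at the origin; TG is horizontal with |TG| = 53.0 and G on the −x side, so G = (-53.00, 0.000). Tangency of A1 to TG means the radius QG is perpendicular to TG, so Q = G + (0, 11.7) = (-53.00, 11.70). On A1, G sits at bearing -90° from Q; a 106° counterclockwise sweep puts C at bearing 16°, so C = Q + 11.7·(cos 16°, sin 16°) = (-41.75, 14.92). The tangent condition forces QC to be normal to CB, so CB runs along (−sin 16°, cos 16°); with |CB| = 24.7, B = (-48.56, 38.67). Then |GB| = |B − G| = 38.92.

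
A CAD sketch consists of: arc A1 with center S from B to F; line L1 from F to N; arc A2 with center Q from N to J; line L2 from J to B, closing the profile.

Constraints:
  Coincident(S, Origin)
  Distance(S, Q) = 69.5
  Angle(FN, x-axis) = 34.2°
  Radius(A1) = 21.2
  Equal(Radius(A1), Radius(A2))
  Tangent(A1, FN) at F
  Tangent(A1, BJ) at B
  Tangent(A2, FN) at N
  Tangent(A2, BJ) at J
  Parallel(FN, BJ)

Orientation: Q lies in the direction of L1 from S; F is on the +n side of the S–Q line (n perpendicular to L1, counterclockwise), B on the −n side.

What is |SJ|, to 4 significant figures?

72.66

The slot axis is L1's direction at 34.2°, so u = (cos 34.2°, sin 34.2°) = (0.8271, 0.5621) and n = (−sin 34.2°, cos 34.2°) = (-0.5621, 0.8271). S is at the origin and Q lies 69.5 along u from S, so Q = 69.5·u = (57.48, 39.06). Tangency of A1 to both parallel lines with radius 21.2 puts F and B at S ± 21.2·n: F = (-11.92, 17.53), B = (11.92, -17.53). Equal radii place N and J the same way about Q: N = Q + 21.2·n = (45.57, 56.60), J = Q − 21.2·n = (69.40, 21.53). Then |SJ| = |J − S| = 72.66.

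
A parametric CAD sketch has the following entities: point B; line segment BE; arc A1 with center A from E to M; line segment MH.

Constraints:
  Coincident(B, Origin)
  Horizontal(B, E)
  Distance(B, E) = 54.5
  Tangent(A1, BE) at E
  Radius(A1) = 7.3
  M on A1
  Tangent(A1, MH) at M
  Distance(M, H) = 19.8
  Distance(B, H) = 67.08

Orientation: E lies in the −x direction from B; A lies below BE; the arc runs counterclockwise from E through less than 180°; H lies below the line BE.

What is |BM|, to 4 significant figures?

62.25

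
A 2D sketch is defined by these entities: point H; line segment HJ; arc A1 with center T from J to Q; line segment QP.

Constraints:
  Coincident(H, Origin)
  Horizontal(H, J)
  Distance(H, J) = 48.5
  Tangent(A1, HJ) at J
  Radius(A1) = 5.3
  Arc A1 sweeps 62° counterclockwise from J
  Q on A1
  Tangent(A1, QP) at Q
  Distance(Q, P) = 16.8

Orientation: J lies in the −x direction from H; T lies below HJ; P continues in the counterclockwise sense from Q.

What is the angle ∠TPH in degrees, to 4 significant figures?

28.37°

H is at the origin; H and J share the same y with |HJ| = 48.5 and J on the −x side, so J = (-48.50, 0.000). The tangent condition forces TJ to be normal to HJ, so T = J + (0, -5.3) = (-48.50, -5.300). On A1, J sits at bearing 90° from T; a 62° counterclockwise sweep puts Q at bearing 152°, so Q = T + 5.3·(cos 152°, sin 152°) = (-53.18, -2.812). Tangency of A1 to QP means the radius TQ is perpendicular to QP, so QP runs along (−sin 152°, cos 152°); with |QP| = 16.8, P = (-61.07, -17.65). Then cos ∠TPH = PT·PH / (|PT||PH|), giving 28.37°.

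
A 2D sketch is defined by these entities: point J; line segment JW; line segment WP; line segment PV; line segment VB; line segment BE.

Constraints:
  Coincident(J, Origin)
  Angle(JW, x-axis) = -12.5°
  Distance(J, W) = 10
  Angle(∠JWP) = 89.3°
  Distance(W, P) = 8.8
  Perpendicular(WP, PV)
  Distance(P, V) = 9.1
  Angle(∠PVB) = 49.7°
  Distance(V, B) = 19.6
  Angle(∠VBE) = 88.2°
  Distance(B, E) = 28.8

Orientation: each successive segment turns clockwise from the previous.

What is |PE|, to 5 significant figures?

25.324

∠PVB = 49.7° gives VB at 36.500° from the x-axis; with |VB| = 19.6, B = (14.649, 3.0046). ∠VBE = 88.2° gives BE at -55.300° from the x-axis; with |BE| = 28.8, E = (31.045, -20.673). Then |PE| = |E − P| = 25.324.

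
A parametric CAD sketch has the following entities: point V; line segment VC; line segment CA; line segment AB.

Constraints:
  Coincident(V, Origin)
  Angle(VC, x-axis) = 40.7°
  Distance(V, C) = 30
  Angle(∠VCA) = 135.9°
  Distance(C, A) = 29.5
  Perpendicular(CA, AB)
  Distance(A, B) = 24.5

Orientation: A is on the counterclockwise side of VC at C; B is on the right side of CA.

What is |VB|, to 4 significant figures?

68.30

V is at the origin; VC runs at 40.7° with length 30.0, so C = 30.0·(cos 40.7°, sin 40.7°) = (22.74, 19.56). ∠VCA = 135.9°, so CA runs at 40.7° + (180° − 135.9°) = 84.80° from the x-axis; with |CA| = 29.5, A = C + 29.5·(cos 84.80°, sin 84.80°) = (25.42, 48.94). The perpendicularity gives AB at right angles to CA; with |AB| = 24.5 on the right of CA, B = A + 24.5·(0.9959, -0.09063) = (49.82, 46.72). Then |VB| = |B − V| = 68.30.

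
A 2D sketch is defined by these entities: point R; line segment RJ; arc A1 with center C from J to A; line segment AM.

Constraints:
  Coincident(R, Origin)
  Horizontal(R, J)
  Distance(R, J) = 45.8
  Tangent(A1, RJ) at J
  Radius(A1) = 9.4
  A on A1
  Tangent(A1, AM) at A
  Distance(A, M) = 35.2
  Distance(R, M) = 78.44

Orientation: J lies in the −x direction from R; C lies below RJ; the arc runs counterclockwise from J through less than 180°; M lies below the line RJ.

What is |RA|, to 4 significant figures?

54.65

Checks: ∠(CJ, JR) = 90.00° ✓; |CJ| = 9.400 ✓; |CA| = 9.400 ✓; ∠(CA, AM) = 90.00° ✓; |AM| = 35.20 ✓; |RM| = 78.44 ✓.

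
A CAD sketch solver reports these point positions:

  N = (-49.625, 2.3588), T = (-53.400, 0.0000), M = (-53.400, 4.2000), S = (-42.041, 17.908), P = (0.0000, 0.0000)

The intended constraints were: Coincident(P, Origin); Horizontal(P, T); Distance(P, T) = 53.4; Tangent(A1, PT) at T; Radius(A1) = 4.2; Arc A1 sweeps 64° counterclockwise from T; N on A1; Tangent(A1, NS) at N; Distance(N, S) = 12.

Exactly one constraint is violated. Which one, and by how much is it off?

Distance(N, S) = 12 — off by 5.30.

P = (0.00, 0.00) ✓; P.y = 0.00, T.y = 0.00 ✓; |PT| = 53.40 ✓; ∠(MT, TP) = 90.00° ✓; |MT| = 4.200 ✓; bearing(M→N) − bearing(M→T) = 64.00° ✓; |MN| = 4.200 ✓; ∠(MN, NS) = 90.00° ✓; |NS| = 17.30 ✗.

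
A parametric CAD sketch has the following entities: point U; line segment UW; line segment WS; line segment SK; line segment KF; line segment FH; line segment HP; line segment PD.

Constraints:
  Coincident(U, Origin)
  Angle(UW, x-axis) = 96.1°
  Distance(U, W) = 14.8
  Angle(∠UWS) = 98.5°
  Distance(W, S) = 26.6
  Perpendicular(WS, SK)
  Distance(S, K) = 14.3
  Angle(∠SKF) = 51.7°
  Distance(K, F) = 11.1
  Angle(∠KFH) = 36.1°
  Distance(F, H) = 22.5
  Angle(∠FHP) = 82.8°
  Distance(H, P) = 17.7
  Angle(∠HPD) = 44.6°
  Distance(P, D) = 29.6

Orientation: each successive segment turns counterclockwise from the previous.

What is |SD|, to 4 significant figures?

6.374

U is at the origin; UW runs at 96.1° with length 14.8, so W = (-1.573, 14.72). ∠UWS = 98.5° gives WS at 177.6° from the x-axis; with |WS| = 26.6, S = (-28.15, 15.83). WS ⟂ SK, so SK runs at -92.40°; with |SK| = 14.3, K = (-28.75, 1.543). ∠SKF = 51.7° gives KF at 35.90° from the x-axis; with |KF| = 11.1, F = (-19.76, 8.051). ∠KFH = 36.1° gives FH at 179.8° from the x-axis; with |FH| = 22.5, H = (-42.26, 8.130). ∠FHP = 82.8° gives HP at -83.00° from the x-axis; with |HP| = 17.7, P = (-40.10, -9.438). ∠HPD = 44.6° gives PD at 52.40° from the x-axis; with |PD| = 29.6, D = (-22.04, 14.01). Then |SD| = |D − S| = 6.374.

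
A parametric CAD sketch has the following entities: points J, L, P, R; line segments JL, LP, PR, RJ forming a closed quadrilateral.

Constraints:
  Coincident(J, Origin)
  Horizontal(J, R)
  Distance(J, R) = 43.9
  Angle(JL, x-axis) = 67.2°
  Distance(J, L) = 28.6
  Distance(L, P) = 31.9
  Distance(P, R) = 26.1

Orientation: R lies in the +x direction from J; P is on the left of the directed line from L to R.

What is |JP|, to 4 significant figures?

50.28

J is at the origin; JR is horizontal with |JR| = 43.9 and R in +x, so R = (43.9, 0). JL runs at 67.2° with |JL| = 28.6, so L = (11.08, 26.37). P is determined by |LP| = 31.9 and |PR| = 26.1 together: it lies at the intersection of circle(L, 31.9) and circle(R, 26.1). With |LR| = 42.10, the foot of the radical line on LR is 25.04 from L and the perpendicular offset is √(31.9² − 25.04²) = 19.76. Taking the left-of-LR solution: P = (42.98, 26.08).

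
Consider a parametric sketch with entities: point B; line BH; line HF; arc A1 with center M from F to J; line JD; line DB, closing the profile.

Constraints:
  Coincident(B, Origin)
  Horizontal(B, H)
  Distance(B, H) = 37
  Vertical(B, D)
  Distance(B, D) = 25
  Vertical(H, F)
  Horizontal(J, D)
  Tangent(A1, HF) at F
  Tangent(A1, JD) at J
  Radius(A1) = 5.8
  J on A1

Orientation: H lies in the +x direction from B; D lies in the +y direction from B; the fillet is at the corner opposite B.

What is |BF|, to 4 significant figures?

41.69

B is at the origin; BH is horizontal with |BH| = 37.0 and H on the +x side, so H = (37.00, 0.000). B and D share the same x with |BD| = 25.0 and D on the +y side, so D = (0.000, 25.00). The virtual corner opposite B is at (37.00, 25.00). A1 meets HF tangentially, so MF is at right angles to HF and the tangent condition forces MJ to be normal to JD, with radius 5.8, so the center M sits 5.8 in from both sides at M = (31.20, 19.20). That places the tangent points at F = (37.00, 19.20) on HF and J = (31.20, 25.00) on JD. Then |BF| = |F − B| = 41.69.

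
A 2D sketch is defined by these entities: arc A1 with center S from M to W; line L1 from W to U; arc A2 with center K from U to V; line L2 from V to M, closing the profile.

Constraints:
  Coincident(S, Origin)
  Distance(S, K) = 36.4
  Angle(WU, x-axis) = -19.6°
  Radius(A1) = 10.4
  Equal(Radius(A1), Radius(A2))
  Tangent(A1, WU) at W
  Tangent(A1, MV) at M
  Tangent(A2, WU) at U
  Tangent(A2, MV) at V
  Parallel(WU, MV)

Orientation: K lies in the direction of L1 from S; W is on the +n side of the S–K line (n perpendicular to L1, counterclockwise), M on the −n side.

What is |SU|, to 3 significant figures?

37.9

The slot axis is L1's direction at -19.6°, so u = (cos -19.6°, sin -19.6°) = (0.942, -0.335) and n = (−sin -19.6°, cos -19.6°) = (0.335, 0.942). S is at the origin and K lies 36.4 along u from S, so K = 36.4·u = (34.3, -12.2). Tangency of A1 to both parallel lines with radius 10.4 puts W and M at S ± 10.4·n: W = (3.49, 9.80), M = (-3.49, -9.80). Equal radii place U and V the same way about K: U = K + 10.4·n = (37.8, -2.41), V = K − 10.4·n = (30.8, -22.0). Then |SU| = |U − S| = 37.9.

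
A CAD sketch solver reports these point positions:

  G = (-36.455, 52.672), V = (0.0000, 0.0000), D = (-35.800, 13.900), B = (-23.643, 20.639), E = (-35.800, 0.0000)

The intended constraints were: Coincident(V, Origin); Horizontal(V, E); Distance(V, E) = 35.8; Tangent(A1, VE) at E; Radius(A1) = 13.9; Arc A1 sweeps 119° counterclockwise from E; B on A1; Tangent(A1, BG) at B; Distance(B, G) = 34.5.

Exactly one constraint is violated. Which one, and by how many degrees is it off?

Tangent(A1, BG) at B — off by 7.20°.

V = (0.00, 0.00) ✓; V.y = 0.00, E.y = 0.00 ✓; |VE| = 35.80 ✓; ∠(DE, EV) = 90.00° ✓; |DE| = 13.90 ✓; bearing(D→B) − bearing(D→E) = 119.0° ✓; |DB| = 13.90 ✓; ∠(DB, BG) = 97.20° ✗; |BG| = 34.50 ✓.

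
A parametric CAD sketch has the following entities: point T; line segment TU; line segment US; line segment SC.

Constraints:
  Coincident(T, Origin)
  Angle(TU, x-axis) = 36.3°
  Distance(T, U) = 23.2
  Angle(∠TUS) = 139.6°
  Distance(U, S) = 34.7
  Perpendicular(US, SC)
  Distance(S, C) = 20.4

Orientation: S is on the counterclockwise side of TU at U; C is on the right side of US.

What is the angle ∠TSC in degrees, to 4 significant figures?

106.0°

T is at the origin; TU runs at 36.3° with length 23.2, so U = 23.2·(cos 36.3°, sin 36.3°) = (18.70, 13.73). ∠TUS = 139.6°, so US runs at 36.3° + (180° − 139.6°) = 76.70° from the x-axis; with |US| = 34.7, S = U + 34.7·(cos 76.70°, sin 76.70°) = (26.68, 47.50). The perpendicularity gives SC at right angles to US; with |SC| = 20.4 on the right of US, C = S + 20.4·(0.9732, -0.2300) = (46.53, 42.81). Then cos ∠TSC = ST·SC / (|ST||SC|), giving 106.0°.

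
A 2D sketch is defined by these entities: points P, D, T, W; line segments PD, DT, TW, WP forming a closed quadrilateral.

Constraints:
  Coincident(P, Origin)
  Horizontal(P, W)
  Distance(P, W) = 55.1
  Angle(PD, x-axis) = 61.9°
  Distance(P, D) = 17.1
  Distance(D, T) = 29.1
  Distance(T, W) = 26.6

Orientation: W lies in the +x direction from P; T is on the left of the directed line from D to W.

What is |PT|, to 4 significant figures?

41.61

Checks: |DT| = 29.10 ✓; |TW| = 26.60 ✓.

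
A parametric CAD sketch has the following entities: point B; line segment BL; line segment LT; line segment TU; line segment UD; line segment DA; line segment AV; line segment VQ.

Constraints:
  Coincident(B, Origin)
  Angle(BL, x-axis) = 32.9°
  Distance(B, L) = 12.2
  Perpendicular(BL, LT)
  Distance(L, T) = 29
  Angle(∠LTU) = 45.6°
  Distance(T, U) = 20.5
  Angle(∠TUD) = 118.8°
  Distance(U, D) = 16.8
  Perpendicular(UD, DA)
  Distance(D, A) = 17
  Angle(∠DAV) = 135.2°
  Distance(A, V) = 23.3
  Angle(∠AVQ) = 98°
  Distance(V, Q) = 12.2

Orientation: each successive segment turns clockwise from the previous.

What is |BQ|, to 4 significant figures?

36.84

B is at the origin; BL runs at 32.9° with length 12.2, so L = (10.24, 6.627). The perpendicularity gives LT at right angles to BL, so LT runs at -57.10°; with |LT| = 29.0, T = (26.00, -17.72). ∠LTU = 45.6° gives TU at 168.5° from the x-axis; with |TU| = 20.5, U = (5.907, -13.64). ∠TUD = 118.8° gives UD at 107.3° from the x-axis; with |UD| = 16.8, D = (0.9111, 2.405). UD is perpendicular to DA, so DA runs at 17.30°; with |DA| = 17.0, A = (17.14, 7.460). ∠DAV = 135.2° gives AV at -27.50° from the x-axis; with |AV| = 23.3, V = (37.81, -3.299). ∠AVQ = 98.0° gives VQ at -109.5° from the x-axis; with |VQ| = 12.2, Q = (33.74, -14.80). Then |BQ| = |Q − B| = 36.84.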